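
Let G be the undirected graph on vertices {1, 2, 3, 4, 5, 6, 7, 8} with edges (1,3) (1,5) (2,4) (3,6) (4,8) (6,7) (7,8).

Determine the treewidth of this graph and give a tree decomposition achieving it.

Treewidth 1.
One optimal decomposition is:
Bags: B1 = {2, 4}  B2 = {4, 8}  B3 = {7, 8}  B4 = {6, 7}  B5 = {3, 6}  B6 = {1, 3}  B7 = {1, 5}
Tree: B1–B2, B2–B3, B3–B4, B4–B5, B5–B6, B6–B7

Every bag has size at most 2, so the width is 2 − 1 = 1 and tw(G) ≤ 1. Any graph with an edge has treewidth ≥ 1, and G has the edge 2–4. The upper and lower bounds meet at 1, so that is the treewidth.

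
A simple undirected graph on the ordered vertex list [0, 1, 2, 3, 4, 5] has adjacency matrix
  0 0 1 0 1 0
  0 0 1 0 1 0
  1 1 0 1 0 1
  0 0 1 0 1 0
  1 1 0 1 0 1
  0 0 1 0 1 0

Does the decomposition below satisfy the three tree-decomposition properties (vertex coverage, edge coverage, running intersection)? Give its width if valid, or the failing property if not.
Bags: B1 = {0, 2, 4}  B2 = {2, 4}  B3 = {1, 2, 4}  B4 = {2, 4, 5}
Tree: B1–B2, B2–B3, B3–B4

A tree decomposition must satisfy three properties: every vertex lies in some bag; for every edge, both endpoints lie together in some bag; and for every vertex, the bags containing it form a connected subtree. Here vertex 3 appears in no bag, so the decomposition is invalid.

No — vertex 3 appears in no bag.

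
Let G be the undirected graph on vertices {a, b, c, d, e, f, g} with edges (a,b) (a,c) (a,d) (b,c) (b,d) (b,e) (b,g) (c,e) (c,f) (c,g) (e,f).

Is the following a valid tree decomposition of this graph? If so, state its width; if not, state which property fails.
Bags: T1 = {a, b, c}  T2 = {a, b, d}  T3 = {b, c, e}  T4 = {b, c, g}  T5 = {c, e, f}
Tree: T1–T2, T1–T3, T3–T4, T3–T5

Yes; width 2.

Vertex coverage: the bags together contain {a, b, c, d, e, f, g}, the full vertex set. Edge coverage: each edge of G has both endpoints in at least one bag. Running intersection: for every vertex, the bags containing it form a connected subtree. All three properties hold, so this is a valid tree decomposition of width max|bag| − 1 = 2, and hence tw(G) ≤ 2.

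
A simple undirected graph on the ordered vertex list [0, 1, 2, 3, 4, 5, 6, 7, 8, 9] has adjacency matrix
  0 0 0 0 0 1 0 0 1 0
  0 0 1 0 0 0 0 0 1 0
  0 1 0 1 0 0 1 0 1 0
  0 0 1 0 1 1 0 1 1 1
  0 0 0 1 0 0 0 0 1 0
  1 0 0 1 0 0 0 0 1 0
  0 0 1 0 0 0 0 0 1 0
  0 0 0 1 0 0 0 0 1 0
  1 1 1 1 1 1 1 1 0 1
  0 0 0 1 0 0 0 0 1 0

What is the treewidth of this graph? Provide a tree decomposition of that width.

Treewidth 2.
One such decomposition:
Bags: B1 = {3, 4, 8}  B2 = {2, 3, 8}  B3 = {3, 7, 8}  B4 = {3, 5, 8}  B5 = {0, 5, 8}  B6 = {1, 2, 8}  B7 = {2, 6, 8}  B8 = {3, 8, 9}
Tree: B1–B2, B2–B3, B3–B4, B4–B5, B2–B6, B6–B7, B3–B8

Every bag has size at most 3, so the width is 3 − 1 = 2 and tw(G) ≤ 2. On the other hand G contains the 3-clique {0, 5, 8}. A clique must lie in a single bag of any decomposition, so no decomposition can have width below 2. The upper and lower bounds meet at 2, so that is the treewidth.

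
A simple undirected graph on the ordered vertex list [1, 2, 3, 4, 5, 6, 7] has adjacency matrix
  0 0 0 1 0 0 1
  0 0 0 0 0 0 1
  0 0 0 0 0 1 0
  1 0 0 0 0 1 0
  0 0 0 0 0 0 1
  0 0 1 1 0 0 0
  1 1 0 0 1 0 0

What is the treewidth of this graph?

1

A width-1 tree decomposition is:
Bags: B1 = {4, 6}  B2 = {1, 4}  B3 = {3, 6}  B4 = {1, 7}  B5 = {2, 7}  B6 = {5, 7}
Tree: B1–B2, B1–B3, B2–B4, B4–B5, B5–B6
Every bag has size at most 2, so the width is 2 − 1 = 1 and tw(G) ≤ 1. Any graph with an edge has treewidth ≥ 1, and G has the edge 4–6. Therefore the treewidth is 1.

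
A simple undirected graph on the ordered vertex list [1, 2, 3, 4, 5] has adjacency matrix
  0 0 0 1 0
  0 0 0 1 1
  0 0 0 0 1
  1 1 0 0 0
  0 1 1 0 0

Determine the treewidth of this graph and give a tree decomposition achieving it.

Treewidth 1.
One such decomposition:
Bags: B1 = {1, 4}  B2 = {2, 4}  B3 = {2, 5}  B4 = {3, 5}
Tree: B1–B2, B2–B3, B3–B4

The largest bag has 2 vertices, giving width 1; this decomposition certifies tw(G) ≤ 1. G has an edge, so its treewidth is at least 1. Combining the bounds, tw(G) = 1.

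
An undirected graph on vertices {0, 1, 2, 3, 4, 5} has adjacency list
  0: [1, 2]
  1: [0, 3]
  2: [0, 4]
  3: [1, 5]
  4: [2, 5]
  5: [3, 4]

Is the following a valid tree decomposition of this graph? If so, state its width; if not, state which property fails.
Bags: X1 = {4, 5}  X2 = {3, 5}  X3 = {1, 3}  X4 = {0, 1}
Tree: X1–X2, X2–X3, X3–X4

No — vertex 2 appears in no bag.

A tree decomposition must satisfy three properties: every vertex lies in some bag; for every edge, both endpoints lie together in some bag; and for every vertex, the bags containing it form a connected subtree. Here vertex 2 appears in no bag, so the decomposition is invalid.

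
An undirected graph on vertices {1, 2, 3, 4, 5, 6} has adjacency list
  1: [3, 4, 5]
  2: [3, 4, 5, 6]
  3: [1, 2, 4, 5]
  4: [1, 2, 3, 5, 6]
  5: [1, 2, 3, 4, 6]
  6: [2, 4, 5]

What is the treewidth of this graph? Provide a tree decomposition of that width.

Each bag holds 4 vertices, so the decomposition has width 3, which upper-bounds the treewidth. For the lower bound, the 4 vertices {1, 3, 4, 5} are pairwise adjacent, and any tree decomposition puts a clique entirely inside one bag — forcing width ≥ 3. Therefore the treewidth is 3.

Treewidth 3.
One optimal decomposition is:
Bags: B1 = {2, 4, 5, 6}  B2 = {2, 3, 4, 5}  B3 = {1, 3, 4, 5}
Tree: B1–B2, B2–B3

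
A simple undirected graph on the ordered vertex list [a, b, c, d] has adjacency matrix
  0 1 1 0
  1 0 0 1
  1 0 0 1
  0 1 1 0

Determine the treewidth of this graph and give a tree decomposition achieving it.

Treewidth 2.
Bags: B1 = {a, c, d}  B2 = {a, b, d}
Tree: B1–B2

The largest bag has 3 vertices, giving width 2; this decomposition certifies tw(G) ≤ 2. Since d–c–a–b–d is a cycle in G, G is not acyclic. Forests are exactly the graphs of treewidth ≤ 1, so tw(G) ≥ 2. Hence tw(G) = 2 exactly.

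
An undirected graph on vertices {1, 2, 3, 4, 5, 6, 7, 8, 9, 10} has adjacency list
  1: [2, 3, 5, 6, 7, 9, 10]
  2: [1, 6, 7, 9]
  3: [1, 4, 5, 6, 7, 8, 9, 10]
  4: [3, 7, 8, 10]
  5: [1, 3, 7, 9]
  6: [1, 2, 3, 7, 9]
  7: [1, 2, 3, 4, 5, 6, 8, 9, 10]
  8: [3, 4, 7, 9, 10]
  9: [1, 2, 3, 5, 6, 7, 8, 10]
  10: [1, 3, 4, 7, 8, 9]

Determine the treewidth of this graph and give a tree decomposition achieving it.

Treewidth 4.
One optimal decomposition is:
Bags: B1 = {1, 3, 7, 9, 10}  B2 = {3, 7, 8, 9, 10}  B3 = {1, 3, 6, 7, 9}  B4 = {1, 3, 5, 7, 9}  B5 = {1, 2, 6, 7, 9}  B6 = {3, 4, 7, 8, 10}
Tree: B1–B2, B1–B3, B1–B4, B3–B5, B2–B6

The largest bag has 5 vertices, giving width 4; this decomposition certifies tw(G) ≤ 4. On the other hand G contains the 5-clique {1, 2, 6, 7, 9}. A clique must lie in a single bag of any decomposition, so no decomposition can have width below 4. Combining the bounds, tw(G) = 4.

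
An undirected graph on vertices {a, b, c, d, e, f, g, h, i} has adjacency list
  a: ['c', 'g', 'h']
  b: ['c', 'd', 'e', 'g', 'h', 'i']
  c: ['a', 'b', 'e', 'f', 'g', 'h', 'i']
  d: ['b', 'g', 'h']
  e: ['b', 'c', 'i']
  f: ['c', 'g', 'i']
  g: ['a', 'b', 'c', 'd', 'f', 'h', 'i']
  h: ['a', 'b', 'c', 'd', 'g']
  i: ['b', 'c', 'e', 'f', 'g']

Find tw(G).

3

A width-3 tree decomposition is:
Bags: B1 = {b, c, g, i}  B2 = {b, c, g, h}  B3 = {b, d, g, h}  B4 = {a, c, g, h}  B5 = {b, c, e, i}  B6 = {c, f, g, i}
Tree: B1–B2, B2–B3, B2–B4, B1–B5, B1–B6
Every bag has size at most 4, so the width is 4 − 1 = 3 and tw(G) ≤ 3. Conversely, {b, d, g, h} is a clique of size 4, and the vertices of any clique must share a bag in every tree decomposition; so some bag has ≥ 4 vertices and tw(G) ≥ 3. Therefore the treewidth is 3.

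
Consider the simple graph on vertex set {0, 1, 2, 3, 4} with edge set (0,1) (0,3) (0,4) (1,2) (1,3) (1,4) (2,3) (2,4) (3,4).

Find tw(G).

3

A width-3 tree decomposition is:
Bags: B1 = {1, 2, 3, 4}  B2 = {0, 1, 3, 4}
Tree: B1–B2
The largest bag has 4 vertices, giving width 3; this decomposition certifies tw(G) ≤ 3. For the lower bound, the 4 vertices {0, 1, 3, 4} are pairwise adjacent, and any tree decomposition puts a clique entirely inside one bag — forcing width ≥ 3. Combining the bounds, tw(G) = 3.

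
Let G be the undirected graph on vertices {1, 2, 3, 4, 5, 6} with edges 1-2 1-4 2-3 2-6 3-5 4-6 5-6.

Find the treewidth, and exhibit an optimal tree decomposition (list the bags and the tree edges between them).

Each bag holds 3 vertices, so the decomposition has width 2, which upper-bounds the treewidth. The edges 3–5–6–2–3 form a cycle, so G is not a tree and its treewidth is at least 2. The upper and lower bounds meet at 2, so that is the treewidth.

Treewidth 2.
Bags: B1 = {2, 3, 5}  B2 = {2, 5, 6}  B3 = {1, 2, 6}  B4 = {1, 4, 6}
Tree: B1–B2, B2–B3, B3–B4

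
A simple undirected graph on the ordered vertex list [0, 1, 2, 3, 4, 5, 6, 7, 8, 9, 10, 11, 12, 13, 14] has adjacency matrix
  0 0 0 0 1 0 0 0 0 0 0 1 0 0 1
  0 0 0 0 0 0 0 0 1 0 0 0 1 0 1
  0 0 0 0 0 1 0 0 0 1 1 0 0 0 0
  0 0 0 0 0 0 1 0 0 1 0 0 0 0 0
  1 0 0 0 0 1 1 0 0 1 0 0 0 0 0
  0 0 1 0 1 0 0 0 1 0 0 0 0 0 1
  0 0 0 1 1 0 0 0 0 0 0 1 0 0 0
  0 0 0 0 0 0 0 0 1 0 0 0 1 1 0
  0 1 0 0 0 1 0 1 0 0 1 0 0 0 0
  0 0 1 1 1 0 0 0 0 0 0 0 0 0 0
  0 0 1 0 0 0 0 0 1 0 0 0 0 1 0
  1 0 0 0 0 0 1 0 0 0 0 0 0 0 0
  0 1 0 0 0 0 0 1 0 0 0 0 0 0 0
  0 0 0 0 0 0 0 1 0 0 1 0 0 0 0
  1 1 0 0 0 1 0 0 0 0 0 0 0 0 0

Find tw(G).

A width-3 tree decomposition is:
Bags: B1 = {3, 6, 9, 11}  B2 = {4, 6, 9, 11}  B3 = {0, 4, 9, 11}  B4 = {0, 2, 4, 9}  B5 = {0, 2, 4, 5}  B6 = {0, 2, 5, 14}  B7 = {2, 5, 10, 14}  B8 = {5, 8, 10, 14}  B9 = {1, 8, 10, 14}  B10 = {1, 8, 10, 13}  B11 = {1, 7, 8, 13}  B12 = {1, 7, 12, 13}
Tree: B1–B2, B2–B3, B3–B4, B4–B5, B5–B6, B6–B7, B7–B8, B8–B9, B9–B10, B10–B11, B11–B12
Each bag holds 4 vertices, so the decomposition has width 3, which upper-bounds the treewidth. For the lower bound: the 4 vertex sets {3,6,11}, {9}, {4}, {0,2,5,14} are disjoint, each induces a connected subgraph, and every pair is joined by at least one edge of G. Contracting each set to a single vertex therefore yields K_{4} as a minor, and since treewidth is minor-monotone, tw(G) ≥ tw(K_{4}) = 3. The upper and lower bounds meet at 3, so that is the treewidth.

3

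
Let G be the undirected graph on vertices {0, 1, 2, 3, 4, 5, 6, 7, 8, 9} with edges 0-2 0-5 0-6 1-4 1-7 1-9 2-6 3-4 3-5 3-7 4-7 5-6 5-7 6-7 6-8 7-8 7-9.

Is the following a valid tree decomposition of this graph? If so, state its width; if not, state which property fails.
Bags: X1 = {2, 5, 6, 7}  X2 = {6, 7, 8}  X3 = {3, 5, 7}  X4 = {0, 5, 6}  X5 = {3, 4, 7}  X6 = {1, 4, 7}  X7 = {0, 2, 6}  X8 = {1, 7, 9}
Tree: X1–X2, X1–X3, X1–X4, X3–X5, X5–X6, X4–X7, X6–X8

A tree decomposition must satisfy three properties: every vertex lies in some bag; for every edge, both endpoints lie together in some bag; and for every vertex, the bags containing it form a connected subtree. Here bags containing vertex 2 are not connected in the tree, so the decomposition is invalid.

No — bags containing vertex 2 are not connected in the tree.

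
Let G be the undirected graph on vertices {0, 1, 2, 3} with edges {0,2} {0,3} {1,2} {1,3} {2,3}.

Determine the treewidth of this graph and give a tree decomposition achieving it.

Treewidth 2.
Bags: B1 = {0, 2, 3}  B2 = {1, 2, 3}
Tree: B1–B2

Each bag holds 3 vertices, so the decomposition has width 2, which upper-bounds the treewidth. On the other hand G contains the 3-clique {0, 2, 3}. A clique must lie in a single bag of any decomposition, so no decomposition can have width below 2. Combining the bounds, tw(G) = 2.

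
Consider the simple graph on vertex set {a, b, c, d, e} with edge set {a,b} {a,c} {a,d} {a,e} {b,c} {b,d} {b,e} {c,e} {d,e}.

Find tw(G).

A width-3 tree decomposition is:
Bags: B1 = {a, b, d, e}  B2 = {a, b, c, e}
Tree: B1–B2
Every bag has size at most 4, so the width is 4 − 1 = 3 and tw(G) ≤ 3. For the lower bound, the 4 vertices {a, b, d, e} are pairwise adjacent, and any tree decomposition puts a clique entirely inside one bag — forcing width ≥ 3. The upper and lower bounds meet at 3, so that is the treewidth.

3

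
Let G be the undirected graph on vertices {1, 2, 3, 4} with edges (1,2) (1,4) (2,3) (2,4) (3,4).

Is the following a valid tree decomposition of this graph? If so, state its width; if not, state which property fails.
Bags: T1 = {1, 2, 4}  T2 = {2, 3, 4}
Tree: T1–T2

Vertex coverage: the bags together contain {1, 2, 3, 4}, the full vertex set. Edge coverage: each edge of G has both endpoints in at least one bag. Running intersection: for every vertex, the bags containing it form a connected subtree. All three properties hold, so this is a valid tree decomposition of width max|bag| − 1 = 2, and hence tw(G) ≤ 2.

Yes; width 2.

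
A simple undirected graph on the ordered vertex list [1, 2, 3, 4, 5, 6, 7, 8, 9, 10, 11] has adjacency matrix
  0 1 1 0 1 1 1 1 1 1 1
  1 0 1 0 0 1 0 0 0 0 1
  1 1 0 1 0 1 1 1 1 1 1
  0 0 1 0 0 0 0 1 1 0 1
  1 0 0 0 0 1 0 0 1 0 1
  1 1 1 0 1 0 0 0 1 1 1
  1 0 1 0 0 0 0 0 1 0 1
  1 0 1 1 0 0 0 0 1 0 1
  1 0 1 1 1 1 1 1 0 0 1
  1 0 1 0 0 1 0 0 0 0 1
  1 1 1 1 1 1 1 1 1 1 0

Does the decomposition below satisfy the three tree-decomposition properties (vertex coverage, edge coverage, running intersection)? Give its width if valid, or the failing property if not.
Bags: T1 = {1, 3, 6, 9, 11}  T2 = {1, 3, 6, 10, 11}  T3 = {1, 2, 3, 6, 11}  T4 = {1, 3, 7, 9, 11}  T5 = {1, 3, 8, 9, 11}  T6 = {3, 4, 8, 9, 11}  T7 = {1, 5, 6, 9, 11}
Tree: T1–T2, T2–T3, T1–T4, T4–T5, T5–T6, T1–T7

Vertex coverage: the bags together contain {1, 2, 3, 4, 5, 6, 7, 8, 9, 10, 11}, the full vertex set. Edge coverage: each edge of G has both endpoints in at least one bag. Running intersection: for every vertex, the bags containing it form a connected subtree. All three properties hold, so this is a valid tree decomposition of width max|bag| − 1 = 4, and hence tw(G) ≤ 4.

Yes; width 4.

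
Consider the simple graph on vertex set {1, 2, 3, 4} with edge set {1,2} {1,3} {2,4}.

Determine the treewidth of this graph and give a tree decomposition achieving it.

Every bag has size at most 2, so the width is 2 − 1 = 1 and tw(G) ≤ 1. G has an edge, so its treewidth is at least 1. Therefore the treewidth is 1.

Treewidth 1.
Bags: B1 = {1, 3}  B2 = {1, 2}  B3 = {2, 4}
Tree: B1–B2, B2–B3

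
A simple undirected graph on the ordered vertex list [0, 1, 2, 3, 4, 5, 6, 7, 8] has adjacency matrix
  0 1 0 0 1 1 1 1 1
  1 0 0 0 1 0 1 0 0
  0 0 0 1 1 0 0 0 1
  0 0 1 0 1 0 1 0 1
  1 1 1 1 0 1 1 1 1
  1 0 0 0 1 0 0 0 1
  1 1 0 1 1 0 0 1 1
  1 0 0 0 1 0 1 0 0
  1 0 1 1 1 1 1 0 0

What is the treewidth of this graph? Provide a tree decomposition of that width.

The largest bag has 4 vertices, giving width 3; this decomposition certifies tw(G) ≤ 3. For the lower bound, the 4 vertices {0, 4, 5, 8} are pairwise adjacent, and any tree decomposition puts a clique entirely inside one bag — forcing width ≥ 3. Therefore the treewidth is 3.

Treewidth 3.
One optimal decomposition is:
Bags: B1 = {0, 4, 5, 8}  B2 = {0, 4, 6, 8}  B3 = {3, 4, 6, 8}  B4 = {0, 4, 6, 7}  B5 = {0, 1, 4, 6}  B6 = {2, 3, 4, 8}
Tree: B1–B2, B2–B3, B2–B4, B2–B5, B3–B6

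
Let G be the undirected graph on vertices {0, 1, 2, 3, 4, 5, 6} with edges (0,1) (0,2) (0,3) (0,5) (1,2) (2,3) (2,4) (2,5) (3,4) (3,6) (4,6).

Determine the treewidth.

A width-2 tree decomposition is:
Bags: B1 = {0, 2, 3}  B2 = {0, 1, 2}  B3 = {0, 2, 5}  B4 = {2, 3, 4}  B5 = {3, 4, 6}
Tree: B1–B2, B1–B3, B1–B4, B4–B5
Every bag has size at most 3, so the width is 3 − 1 = 2 and tw(G) ≤ 2. On the other hand G contains the 3-clique {0, 1, 2}. A clique must lie in a single bag of any decomposition, so no decomposition can have width below 2. Hence tw(G) = 2 exactly.

2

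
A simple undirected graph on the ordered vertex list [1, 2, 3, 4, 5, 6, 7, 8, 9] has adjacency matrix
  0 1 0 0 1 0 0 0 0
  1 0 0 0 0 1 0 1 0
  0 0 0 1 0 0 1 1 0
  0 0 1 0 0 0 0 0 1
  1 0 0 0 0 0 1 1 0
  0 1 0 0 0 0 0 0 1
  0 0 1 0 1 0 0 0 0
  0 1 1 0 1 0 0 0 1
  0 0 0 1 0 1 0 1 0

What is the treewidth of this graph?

3

A width-3 tree decomposition is:
Bags: B1 = {3, 4, 6, 9}  B2 = {3, 6, 8, 9}  B3 = {2, 3, 6, 8}  B4 = {2, 3, 7, 8}  B5 = {2, 5, 7, 8}  B6 = {1, 2, 5, 7}
Tree: B1–B2, B2–B3, B3–B4, B4–B5, B5–B6
Each bag holds 4 vertices, so the decomposition has width 3, which upper-bounds the treewidth. For the lower bound: the 4 vertex sets {4,6,9}, {3}, {8}, {1,2,5,7} are disjoint, each induces a connected subgraph, and every pair is joined by at least one edge of G. Contracting each set to a single vertex therefore yields K_{4} as a minor, and since treewidth is minor-monotone, tw(G) ≥ tw(K_{4}) = 3. Hence tw(G) = 3 exactly.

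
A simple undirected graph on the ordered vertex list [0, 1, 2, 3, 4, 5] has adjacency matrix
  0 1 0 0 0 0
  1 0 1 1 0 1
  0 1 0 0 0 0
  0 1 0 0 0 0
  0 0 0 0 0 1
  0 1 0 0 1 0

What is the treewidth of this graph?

A width-1 tree decomposition is:
Bags: B1 = {4, 5}  B2 = {1, 5}  B3 = {0, 1}  B4 = {1, 3}  B5 = {1, 2}
Tree: B1–B2, B2–B3, B2–B4, B2–B5
The largest bag has 2 vertices, giving width 1; this decomposition certifies tw(G) ≤ 1. Any graph with an edge has treewidth ≥ 1, and G has the edge 4–5. Combining the bounds, tw(G) = 1.

1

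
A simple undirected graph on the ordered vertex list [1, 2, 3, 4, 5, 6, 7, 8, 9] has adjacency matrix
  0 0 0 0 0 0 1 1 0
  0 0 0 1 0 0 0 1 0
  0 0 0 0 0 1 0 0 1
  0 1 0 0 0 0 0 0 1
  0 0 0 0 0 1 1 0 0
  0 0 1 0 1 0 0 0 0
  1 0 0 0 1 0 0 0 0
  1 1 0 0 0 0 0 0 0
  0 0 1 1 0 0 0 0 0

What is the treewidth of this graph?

2

A width-2 tree decomposition is:
Bags: B1 = {2, 4, 9}  B2 = {2, 8, 9}  B3 = {1, 8, 9}  B4 = {1, 7, 9}  B5 = {5, 7, 9}  B6 = {5, 6, 9}  B7 = {3, 6, 9}
Tree: B1–B2, B2–B3, B3–B4, B4–B5, B5–B6, B6–B7
Each bag holds 3 vertices, so the decomposition has width 2, which upper-bounds the treewidth. The edges 9–4–2–8–1–7–5–6–3–9 form a cycle, so G is not a tree and its treewidth is at least 2. Therefore the treewidth is 2.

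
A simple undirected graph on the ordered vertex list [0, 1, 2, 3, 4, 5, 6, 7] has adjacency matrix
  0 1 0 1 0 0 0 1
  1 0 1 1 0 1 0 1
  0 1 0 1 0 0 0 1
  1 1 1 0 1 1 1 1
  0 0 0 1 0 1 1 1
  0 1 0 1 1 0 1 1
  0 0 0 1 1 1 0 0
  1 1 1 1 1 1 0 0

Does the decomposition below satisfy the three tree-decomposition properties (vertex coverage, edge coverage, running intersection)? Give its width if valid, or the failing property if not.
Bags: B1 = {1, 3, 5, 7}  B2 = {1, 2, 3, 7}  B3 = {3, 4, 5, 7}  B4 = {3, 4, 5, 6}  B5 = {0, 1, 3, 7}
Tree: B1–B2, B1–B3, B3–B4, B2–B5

Yes; width 3.

Every vertex of G appears in some bag (union = {0, 1, 2, 3, 4, 5, 6, 7}); every edge is covered by a bag; and for each vertex v the set of bags containing v is connected in the bag tree. The decomposition is therefore valid. The largest bag has 4 vertices, so the width is 3.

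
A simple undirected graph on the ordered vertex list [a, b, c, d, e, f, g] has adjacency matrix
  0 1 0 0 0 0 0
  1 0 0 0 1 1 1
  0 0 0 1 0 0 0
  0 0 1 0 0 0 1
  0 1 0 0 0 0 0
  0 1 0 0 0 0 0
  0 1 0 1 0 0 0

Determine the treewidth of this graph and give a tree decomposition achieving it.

Treewidth 1.
Bags: B1 = {a, b}  B2 = {b, f}  B3 = {b, g}  B4 = {b, e}  B5 = {d, g}  B6 = {c, d}
Tree: B1–B2, B2–B3, B3–B4, B3–B5, B5–B6

The largest bag has 2 vertices, giving width 1; this decomposition certifies tw(G) ≤ 1. Since G has at least one edge (e.g. b–a), it is not an edgeless graph, so tw(G) ≥ 1. The upper and lower bounds meet at 1, so that is the treewidth.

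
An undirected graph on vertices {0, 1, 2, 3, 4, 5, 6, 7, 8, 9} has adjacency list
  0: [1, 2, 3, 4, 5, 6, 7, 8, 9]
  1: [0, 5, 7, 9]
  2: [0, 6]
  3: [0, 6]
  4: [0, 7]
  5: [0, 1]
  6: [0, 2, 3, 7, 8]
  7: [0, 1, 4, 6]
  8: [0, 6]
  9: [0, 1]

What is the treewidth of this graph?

A width-2 tree decomposition is:
Bags: B1 = {0, 1, 9}  B2 = {0, 1, 7}  B3 = {0, 6, 7}  B4 = {0, 3, 6}  B5 = {0, 6, 8}  B6 = {0, 4, 7}  B7 = {0, 1, 5}  B8 = {0, 2, 6}
Tree: B1–B2, B2–B3, B3–B4, B4–B5, B3–B6, B2–B7, B4–B8
Every bag has size at most 3, so the width is 3 − 1 = 2 and tw(G) ≤ 2. For the lower bound, the 3 vertices {0, 1, 9} are pairwise adjacent, and any tree decomposition puts a clique entirely inside one bag — forcing width ≥ 2. The upper and lower bounds meet at 2, so that is the treewidth.

2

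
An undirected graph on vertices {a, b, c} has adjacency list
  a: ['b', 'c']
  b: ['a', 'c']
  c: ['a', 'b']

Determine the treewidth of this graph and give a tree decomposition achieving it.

Treewidth 2.
One such decomposition:
Bags: B1 = {a, b, c}
Tree: (single bag)

A single bag containing all 3 vertices is trivially a valid decomposition of width 2. For the lower bound, the 3 vertices {a, b, c} are pairwise adjacent, and any tree decomposition puts a clique entirely inside one bag — forcing width ≥ 2. Combining the bounds, tw(G) = 2.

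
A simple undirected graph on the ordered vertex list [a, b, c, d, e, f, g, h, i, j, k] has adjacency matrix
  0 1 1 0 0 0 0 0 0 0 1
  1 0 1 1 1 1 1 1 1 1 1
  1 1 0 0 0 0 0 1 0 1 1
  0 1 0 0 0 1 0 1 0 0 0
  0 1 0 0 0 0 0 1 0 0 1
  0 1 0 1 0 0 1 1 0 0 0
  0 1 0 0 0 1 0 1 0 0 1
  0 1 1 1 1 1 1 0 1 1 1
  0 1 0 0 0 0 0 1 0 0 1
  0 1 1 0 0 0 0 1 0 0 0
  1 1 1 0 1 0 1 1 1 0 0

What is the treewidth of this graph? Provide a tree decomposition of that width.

The largest bag has 4 vertices, giving width 3; this decomposition certifies tw(G) ≤ 3. For the lower bound, the 4 vertices {b, d, f, h} are pairwise adjacent, and any tree decomposition puts a clique entirely inside one bag — forcing width ≥ 3. Combining the bounds, tw(G) = 3.

Treewidth 3.
One optimal decomposition is:
Bags: B1 = {b, c, h, k}  B2 = {b, e, h, k}  B3 = {a, b, c, k}  B4 = {b, g, h, k}  B5 = {b, f, g, h}  B6 = {b, d, f, h}  B7 = {b, c, h, j}  B8 = {b, h, i, k}
Tree: B1–B2, B1–B3, B2–B4, B4–B5, B5–B6, B1–B7, B2–B8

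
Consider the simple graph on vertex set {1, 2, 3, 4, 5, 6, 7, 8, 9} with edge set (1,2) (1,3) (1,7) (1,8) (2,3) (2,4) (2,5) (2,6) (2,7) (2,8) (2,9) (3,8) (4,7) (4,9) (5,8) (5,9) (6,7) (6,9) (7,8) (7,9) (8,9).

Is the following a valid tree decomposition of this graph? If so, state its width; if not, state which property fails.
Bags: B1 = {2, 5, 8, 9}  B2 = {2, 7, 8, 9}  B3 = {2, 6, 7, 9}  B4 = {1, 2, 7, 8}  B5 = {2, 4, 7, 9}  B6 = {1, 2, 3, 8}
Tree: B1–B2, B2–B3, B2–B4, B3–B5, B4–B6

Vertex coverage: the bags together contain {1, 2, 3, 4, 5, 6, 7, 8, 9}, the full vertex set. Edge coverage: each edge of G has both endpoints in at least one bag. Running intersection: for every vertex, the bags containing it form a connected subtree. All three properties hold, so this is a valid tree decomposition of width max|bag| − 1 = 3, and hence tw(G) ≤ 3.

Yes; width 3.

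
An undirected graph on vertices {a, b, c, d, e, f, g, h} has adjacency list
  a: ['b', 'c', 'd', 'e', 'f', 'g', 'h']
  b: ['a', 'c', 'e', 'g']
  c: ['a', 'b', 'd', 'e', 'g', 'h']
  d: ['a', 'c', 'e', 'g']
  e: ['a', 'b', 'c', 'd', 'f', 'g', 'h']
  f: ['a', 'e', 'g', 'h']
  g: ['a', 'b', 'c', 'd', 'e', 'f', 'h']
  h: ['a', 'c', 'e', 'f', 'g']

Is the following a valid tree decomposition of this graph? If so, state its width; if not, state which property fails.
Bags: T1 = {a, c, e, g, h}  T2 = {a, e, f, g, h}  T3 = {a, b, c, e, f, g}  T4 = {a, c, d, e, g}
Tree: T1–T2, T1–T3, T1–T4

No — bags containing vertex f are not connected in the tree.

A tree decomposition must satisfy three properties: every vertex lies in some bag; for every edge, both endpoints lie together in some bag; and for every vertex, the bags containing it form a connected subtree. Here bags containing vertex f are not connected in the tree, so the decomposition is invalid.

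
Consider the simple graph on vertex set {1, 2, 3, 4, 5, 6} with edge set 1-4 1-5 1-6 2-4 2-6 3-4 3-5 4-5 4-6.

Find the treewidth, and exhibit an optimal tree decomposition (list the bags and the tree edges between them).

Treewidth 2.
One such decomposition:
Bags: B1 = {3, 4, 5}  B2 = {1, 4, 5}  B3 = {1, 4, 6}  B4 = {2, 4, 6}
Tree: B1–B2, B2–B3, B3–B4

Each bag holds 3 vertices, so the decomposition has width 2, which upper-bounds the treewidth. For the lower bound, the 3 vertices {1, 4, 5} are pairwise adjacent, and any tree decomposition puts a clique entirely inside one bag — forcing width ≥ 2. Hence tw(G) = 2 exactly.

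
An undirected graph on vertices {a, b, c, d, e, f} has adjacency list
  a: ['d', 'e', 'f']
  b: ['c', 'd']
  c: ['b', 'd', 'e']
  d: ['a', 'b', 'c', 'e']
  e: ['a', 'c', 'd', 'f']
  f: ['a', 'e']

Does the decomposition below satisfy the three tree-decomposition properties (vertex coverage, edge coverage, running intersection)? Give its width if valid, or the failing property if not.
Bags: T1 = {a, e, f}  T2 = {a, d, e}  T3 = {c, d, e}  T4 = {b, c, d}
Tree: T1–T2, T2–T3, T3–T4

Yes; width 2.

Every vertex of G appears in some bag (union = {a, b, c, d, e, f}); every edge is covered by a bag; and for each vertex v the set of bags containing v is connected in the bag tree. The decomposition is therefore valid. The largest bag has 3 vertices, so the width is 2.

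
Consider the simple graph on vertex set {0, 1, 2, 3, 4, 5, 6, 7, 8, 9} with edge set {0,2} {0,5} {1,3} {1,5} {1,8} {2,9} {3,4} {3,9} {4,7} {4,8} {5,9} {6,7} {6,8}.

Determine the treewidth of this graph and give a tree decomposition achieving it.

Treewidth 2.
One such decomposition:
Bags: B1 = {6, 7, 8}  B2 = {4, 7, 8}  B3 = {1, 4, 8}  B4 = {1, 3, 4}  B5 = {1, 3, 5}  B6 = {3, 5, 9}  B7 = {0, 5, 9}  B8 = {0, 2, 9}
Tree: B1–B2, B2–B3, B3–B4, B4–B5, B5–B6, B6–B7, B7–B8

The largest bag has 3 vertices, giving width 2; this decomposition certifies tw(G) ≤ 2. The edges 6–7–4–8–6 form a cycle, so G is not a tree and its treewidth is at least 2. Hence tw(G) = 2 exactly.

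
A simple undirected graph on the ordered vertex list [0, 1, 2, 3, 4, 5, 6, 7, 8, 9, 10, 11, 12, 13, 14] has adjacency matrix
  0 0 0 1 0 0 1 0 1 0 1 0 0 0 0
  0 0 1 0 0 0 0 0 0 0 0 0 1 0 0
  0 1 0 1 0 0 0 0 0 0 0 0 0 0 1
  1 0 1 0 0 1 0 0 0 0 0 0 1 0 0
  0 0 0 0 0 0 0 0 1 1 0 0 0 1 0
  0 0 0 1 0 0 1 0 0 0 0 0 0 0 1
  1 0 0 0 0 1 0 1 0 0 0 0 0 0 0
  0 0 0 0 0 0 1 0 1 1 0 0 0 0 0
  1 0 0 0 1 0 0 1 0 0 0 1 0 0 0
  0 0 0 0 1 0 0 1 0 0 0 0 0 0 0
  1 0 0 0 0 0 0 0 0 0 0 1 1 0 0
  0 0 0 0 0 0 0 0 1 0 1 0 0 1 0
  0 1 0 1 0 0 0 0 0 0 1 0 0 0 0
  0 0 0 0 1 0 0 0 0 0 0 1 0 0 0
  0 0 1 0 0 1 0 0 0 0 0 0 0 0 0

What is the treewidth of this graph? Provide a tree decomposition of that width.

The largest bag has 4 vertices, giving width 3; this decomposition certifies tw(G) ≤ 3. For the lower bound: the 4 vertex sets {1,2,14}, {5}, {3}, {0,6,10,12} are disjoint, each induces a connected subgraph, and every pair is joined by at least one edge of G. Contracting each set to a single vertex therefore yields K_{4} as a minor, and since treewidth is minor-monotone, tw(G) ≥ tw(K_{4}) = 3. The upper and lower bounds meet at 3, so that is the treewidth.

Treewidth 3.
Bags: B1 = {1, 2, 5, 14}  B2 = {1, 2, 3, 5}  B3 = {1, 3, 5, 12}  B4 = {3, 5, 6, 12}  B5 = {0, 3, 6, 12}  B6 = {0, 6, 10, 12}  B7 = {0, 6, 7, 10}  B8 = {0, 7, 8, 10}  B9 = {7, 8, 10, 11}  B10 = {7, 8, 9, 11}  B11 = {4, 8, 9, 11}  B12 = {4, 9, 11, 13}
Tree: B1–B2, B2–B3, B3–B4, B4–B5, B5–B6, B6–B7, B7–B8, B8–B9, B9–B10, B10–B11, B11–B12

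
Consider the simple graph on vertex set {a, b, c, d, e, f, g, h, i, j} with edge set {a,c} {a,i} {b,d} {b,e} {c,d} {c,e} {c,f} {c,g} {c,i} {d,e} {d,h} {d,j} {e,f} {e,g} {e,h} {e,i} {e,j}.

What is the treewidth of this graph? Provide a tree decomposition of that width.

Treewidth 2.
One optimal decomposition is:
Bags: B1 = {c, e, g}  B2 = {c, d, e}  B3 = {c, e, i}  B4 = {a, c, i}  B5 = {b, d, e}  B6 = {d, e, h}  B7 = {d, e, j}  B8 = {c, e, f}
Tree: B1–B2, B1–B3, B3–B4, B2–B5, B2–B6, B5–B7, B2–B8

Each bag holds 3 vertices, so the decomposition has width 2, which upper-bounds the treewidth. For the lower bound, the 3 vertices {d, e, j} are pairwise adjacent, and any tree decomposition puts a clique entirely inside one bag — forcing width ≥ 2. Hence tw(G) = 2 exactly.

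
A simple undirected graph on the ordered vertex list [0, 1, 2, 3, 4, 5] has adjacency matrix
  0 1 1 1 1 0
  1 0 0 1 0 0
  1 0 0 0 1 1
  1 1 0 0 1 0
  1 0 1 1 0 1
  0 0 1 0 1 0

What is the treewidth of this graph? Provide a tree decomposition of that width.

Each bag holds 3 vertices, so the decomposition has width 2, which upper-bounds the treewidth. On the other hand G contains the 3-clique {0, 2, 4}. A clique must lie in a single bag of any decomposition, so no decomposition can have width below 2. Therefore the treewidth is 2.

Treewidth 2.
One such decomposition:
Bags: B1 = {0, 3, 4}  B2 = {0, 2, 4}  B3 = {2, 4, 5}  B4 = {0, 1, 3}
Tree: B1–B2, B2–B3, B1–B4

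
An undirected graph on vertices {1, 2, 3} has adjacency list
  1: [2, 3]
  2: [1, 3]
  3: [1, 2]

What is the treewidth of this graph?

A width-2 tree decomposition is:
Bags: B1 = {1, 2, 3}
Tree: (single bag)
A single bag containing all 3 vertices is trivially a valid decomposition of width 2. On the other hand G contains the 3-clique {1, 2, 3}. A clique must lie in a single bag of any decomposition, so no decomposition can have width below 2. Combining the bounds, tw(G) = 2.

2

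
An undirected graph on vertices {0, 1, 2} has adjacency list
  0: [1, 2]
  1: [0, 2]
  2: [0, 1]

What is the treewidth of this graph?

2

A width-2 tree decomposition is:
Bags: B1 = {0, 1, 2}
Tree: (single bag)
A single bag containing all 3 vertices is trivially a valid decomposition of width 2. Conversely, {0, 1, 2} is a clique of size 3, and the vertices of any clique must share a bag in every tree decomposition; so some bag has ≥ 3 vertices and tw(G) ≥ 2. Hence tw(G) = 2 exactly.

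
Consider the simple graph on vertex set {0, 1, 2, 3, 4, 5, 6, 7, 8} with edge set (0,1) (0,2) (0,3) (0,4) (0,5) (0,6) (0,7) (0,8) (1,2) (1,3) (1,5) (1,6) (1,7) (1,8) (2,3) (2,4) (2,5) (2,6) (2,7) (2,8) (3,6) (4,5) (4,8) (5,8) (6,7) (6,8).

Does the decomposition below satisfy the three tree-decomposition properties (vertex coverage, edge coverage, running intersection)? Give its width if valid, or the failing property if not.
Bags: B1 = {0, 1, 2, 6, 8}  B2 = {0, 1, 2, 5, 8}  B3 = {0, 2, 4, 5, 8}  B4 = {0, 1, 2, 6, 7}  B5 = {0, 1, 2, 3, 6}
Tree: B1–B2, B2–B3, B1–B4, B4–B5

Yes; width 4.

Every vertex of G appears in some bag (union = {0, 1, 2, 3, 4, 5, 6, 7, 8}); every edge is covered by a bag; and for each vertex v the set of bags containing v is connected in the bag tree. The decomposition is therefore valid. The largest bag has 5 vertices, so the width is 4.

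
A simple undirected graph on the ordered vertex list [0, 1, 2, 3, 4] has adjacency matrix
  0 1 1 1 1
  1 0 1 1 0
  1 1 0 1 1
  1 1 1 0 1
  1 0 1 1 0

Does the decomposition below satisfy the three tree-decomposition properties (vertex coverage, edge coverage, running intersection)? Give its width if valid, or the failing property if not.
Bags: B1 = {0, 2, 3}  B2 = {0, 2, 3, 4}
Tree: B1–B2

A tree decomposition must satisfy three properties: every vertex lies in some bag; for every edge, both endpoints lie together in some bag; and for every vertex, the bags containing it form a connected subtree. Here vertex 1 appears in no bag, so the decomposition is invalid.

No — vertex 1 appears in no bag.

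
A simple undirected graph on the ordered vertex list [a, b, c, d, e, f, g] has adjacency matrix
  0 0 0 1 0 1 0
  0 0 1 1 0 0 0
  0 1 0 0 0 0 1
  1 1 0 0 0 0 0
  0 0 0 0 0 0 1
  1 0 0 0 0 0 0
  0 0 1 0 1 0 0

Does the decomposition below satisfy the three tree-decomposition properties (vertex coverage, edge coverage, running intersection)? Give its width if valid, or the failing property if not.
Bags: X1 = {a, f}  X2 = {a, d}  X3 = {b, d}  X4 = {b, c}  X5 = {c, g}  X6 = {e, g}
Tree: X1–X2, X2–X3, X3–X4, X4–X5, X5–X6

Vertex coverage: the bags together contain {a, b, c, d, e, f, g}, the full vertex set. Edge coverage: each edge of G has both endpoints in at least one bag. Running intersection: for every vertex, the bags containing it form a connected subtree. All three properties hold, so this is a valid tree decomposition of width max|bag| − 1 = 1, and hence tw(G) ≤ 1.

Yes; width 1.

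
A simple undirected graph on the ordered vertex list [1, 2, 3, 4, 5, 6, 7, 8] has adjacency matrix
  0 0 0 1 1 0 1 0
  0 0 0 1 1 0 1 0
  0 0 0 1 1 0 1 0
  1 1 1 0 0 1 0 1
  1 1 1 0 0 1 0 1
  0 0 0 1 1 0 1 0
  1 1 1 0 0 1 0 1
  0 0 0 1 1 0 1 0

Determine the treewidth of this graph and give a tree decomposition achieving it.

Treewidth 3.
Bags: B1 = {4, 5, 7, 8}  B2 = {2, 4, 5, 7}  B3 = {4, 5, 6, 7}  B4 = {3, 4, 5, 7}  B5 = {1, 4, 5, 7}
Tree: B1–B2, B2–B3, B3–B4, B4–B5

The largest bag has 4 vertices, giving width 3; this decomposition certifies tw(G) ≤ 3. For the lower bound: the 4 vertex sets {4,8}, {2,7}, {5}, {6} are disjoint, each induces a connected subgraph, and every pair is joined by at least one edge of G. Contracting each set to a single vertex therefore yields K_{4} as a minor, and since treewidth is minor-monotone, tw(G) ≥ tw(K_{4}) = 3. Combining the bounds, tw(G) = 3.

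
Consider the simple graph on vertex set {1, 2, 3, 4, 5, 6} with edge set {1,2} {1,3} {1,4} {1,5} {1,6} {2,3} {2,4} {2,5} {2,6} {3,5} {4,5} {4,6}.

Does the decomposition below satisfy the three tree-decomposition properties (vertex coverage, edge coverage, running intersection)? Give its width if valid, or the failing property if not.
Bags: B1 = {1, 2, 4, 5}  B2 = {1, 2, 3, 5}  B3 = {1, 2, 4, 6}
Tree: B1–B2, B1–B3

Vertex coverage: the bags together contain {1, 2, 3, 4, 5, 6}, the full vertex set. Edge coverage: each edge of G has both endpoints in at least one bag. Running intersection: for every vertex, the bags containing it form a connected subtree. All three properties hold, so this is a valid tree decomposition of width max|bag| − 1 = 3, and hence tw(G) ≤ 3.

Yes; width 3.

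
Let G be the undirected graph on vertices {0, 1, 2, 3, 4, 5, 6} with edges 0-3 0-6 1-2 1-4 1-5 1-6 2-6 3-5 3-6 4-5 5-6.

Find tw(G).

2

A width-2 tree decomposition is:
Bags: B1 = {3, 5, 6}  B2 = {1, 5, 6}  B3 = {1, 4, 5}  B4 = {0, 3, 6}  B5 = {1, 2, 6}
Tree: B1–B2, B2–B3, B1–B4, B2–B5
Every bag has size at most 3, so the width is 3 − 1 = 2 and tw(G) ≤ 2. For the lower bound, the 3 vertices {1, 4, 5} are pairwise adjacent, and any tree decomposition puts a clique entirely inside one bag — forcing width ≥ 2. Combining the bounds, tw(G) = 2.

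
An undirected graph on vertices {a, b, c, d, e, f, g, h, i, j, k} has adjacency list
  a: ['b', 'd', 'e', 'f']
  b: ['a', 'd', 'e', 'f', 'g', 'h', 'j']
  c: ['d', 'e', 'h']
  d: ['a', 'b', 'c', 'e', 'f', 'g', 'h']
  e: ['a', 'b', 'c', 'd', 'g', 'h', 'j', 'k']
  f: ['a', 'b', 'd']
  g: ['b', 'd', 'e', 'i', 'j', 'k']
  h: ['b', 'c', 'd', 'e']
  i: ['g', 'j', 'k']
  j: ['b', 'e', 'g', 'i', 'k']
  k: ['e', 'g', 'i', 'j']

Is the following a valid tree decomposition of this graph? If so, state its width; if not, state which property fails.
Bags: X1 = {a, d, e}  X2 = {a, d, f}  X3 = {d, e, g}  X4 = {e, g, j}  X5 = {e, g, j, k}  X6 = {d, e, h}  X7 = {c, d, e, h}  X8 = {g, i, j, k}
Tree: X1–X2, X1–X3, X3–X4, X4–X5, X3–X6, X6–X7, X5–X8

A tree decomposition must satisfy three properties: every vertex lies in some bag; for every edge, both endpoints lie together in some bag; and for every vertex, the bags containing it form a connected subtree. Here vertex b appears in no bag, so the decomposition is invalid.

No — vertex b appears in no bag.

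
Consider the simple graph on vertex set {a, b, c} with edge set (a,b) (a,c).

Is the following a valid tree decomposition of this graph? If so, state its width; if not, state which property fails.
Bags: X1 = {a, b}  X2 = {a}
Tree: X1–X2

A tree decomposition must satisfy three properties: every vertex lies in some bag; for every edge, both endpoints lie together in some bag; and for every vertex, the bags containing it form a connected subtree. Here vertex c appears in no bag, so the decomposition is invalid.

No — vertex c appears in no bag.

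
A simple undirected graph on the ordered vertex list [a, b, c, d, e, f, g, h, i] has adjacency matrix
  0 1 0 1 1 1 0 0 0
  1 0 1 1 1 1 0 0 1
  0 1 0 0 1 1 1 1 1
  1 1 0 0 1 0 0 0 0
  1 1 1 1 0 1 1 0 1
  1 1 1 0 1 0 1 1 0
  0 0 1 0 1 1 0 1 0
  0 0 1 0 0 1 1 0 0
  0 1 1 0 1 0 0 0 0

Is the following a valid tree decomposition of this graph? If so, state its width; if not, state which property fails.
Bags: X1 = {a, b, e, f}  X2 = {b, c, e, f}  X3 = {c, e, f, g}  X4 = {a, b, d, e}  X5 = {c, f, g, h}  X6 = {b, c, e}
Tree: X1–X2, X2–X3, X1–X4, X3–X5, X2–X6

No — vertex i appears in no bag.

A tree decomposition must satisfy three properties: every vertex lies in some bag; for every edge, both endpoints lie together in some bag; and for every vertex, the bags containing it form a connected subtree. Here vertex i appears in no bag, so the decomposition is invalid.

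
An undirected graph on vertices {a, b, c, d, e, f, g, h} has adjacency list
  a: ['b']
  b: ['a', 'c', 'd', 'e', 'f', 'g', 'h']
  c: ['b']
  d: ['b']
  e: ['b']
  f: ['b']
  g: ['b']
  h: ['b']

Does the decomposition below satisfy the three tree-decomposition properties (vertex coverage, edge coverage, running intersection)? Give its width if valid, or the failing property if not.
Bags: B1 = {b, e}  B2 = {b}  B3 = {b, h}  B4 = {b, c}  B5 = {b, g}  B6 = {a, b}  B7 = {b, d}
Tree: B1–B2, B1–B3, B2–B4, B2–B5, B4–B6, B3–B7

No — vertex f appears in no bag.

A tree decomposition must satisfy three properties: every vertex lies in some bag; for every edge, both endpoints lie together in some bag; and for every vertex, the bags containing it form a connected subtree. Here vertex f appears in no bag, so the decomposition is invalid.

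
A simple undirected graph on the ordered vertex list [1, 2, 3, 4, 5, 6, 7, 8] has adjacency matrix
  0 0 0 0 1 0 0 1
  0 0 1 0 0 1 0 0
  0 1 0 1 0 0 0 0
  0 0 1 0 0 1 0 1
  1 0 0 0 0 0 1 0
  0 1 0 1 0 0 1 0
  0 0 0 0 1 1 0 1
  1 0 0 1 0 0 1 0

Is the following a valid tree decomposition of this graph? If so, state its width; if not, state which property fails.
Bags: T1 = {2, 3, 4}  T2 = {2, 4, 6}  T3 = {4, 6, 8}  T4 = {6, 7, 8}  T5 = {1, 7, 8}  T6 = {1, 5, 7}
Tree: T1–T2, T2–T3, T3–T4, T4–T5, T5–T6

Checking the three conditions: (i) the bags cover all of {1, 2, 3, 4, 5, 6, 7, 8}; (ii) for each edge, some bag contains both endpoints; (iii) the bags containing any fixed vertex form a subtree. All hold, so the decomposition is valid with width 3 − 1 = 2.

Yes; width 2.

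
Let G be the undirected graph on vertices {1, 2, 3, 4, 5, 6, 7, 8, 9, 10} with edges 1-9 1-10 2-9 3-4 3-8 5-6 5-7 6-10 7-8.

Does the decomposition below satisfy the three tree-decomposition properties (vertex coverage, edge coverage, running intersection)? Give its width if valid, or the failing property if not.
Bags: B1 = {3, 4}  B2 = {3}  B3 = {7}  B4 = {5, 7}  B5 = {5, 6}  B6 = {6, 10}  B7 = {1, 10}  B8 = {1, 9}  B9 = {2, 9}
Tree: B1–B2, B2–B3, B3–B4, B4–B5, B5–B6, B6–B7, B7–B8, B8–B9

A tree decomposition must satisfy three properties: every vertex lies in some bag; for every edge, both endpoints lie together in some bag; and for every vertex, the bags containing it form a connected subtree. Here vertex 8 appears in no bag, so the decomposition is invalid.

No — vertex 8 appears in no bag.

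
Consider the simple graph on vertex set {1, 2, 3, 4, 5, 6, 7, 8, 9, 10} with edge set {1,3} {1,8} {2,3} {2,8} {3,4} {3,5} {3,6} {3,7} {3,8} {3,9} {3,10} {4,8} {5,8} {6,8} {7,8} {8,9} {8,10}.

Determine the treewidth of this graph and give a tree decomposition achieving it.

Every bag has size at most 3, so the width is 3 − 1 = 2 and tw(G) ≤ 2. On the other hand G contains the 3-clique {1, 3, 8}. A clique must lie in a single bag of any decomposition, so no decomposition can have width below 2. Hence tw(G) = 2 exactly.

Treewidth 2.
One such decomposition:
Bags: B1 = {1, 3, 8}  B2 = {2, 3, 8}  B3 = {3, 4, 8}  B4 = {3, 8, 9}  B5 = {3, 7, 8}  B6 = {3, 6, 8}  B7 = {3, 5, 8}  B8 = {3, 8, 10}
Tree: B1–B2, B2–B3, B2–B4, B2–B5, B4–B6, B6–B7, B4–B8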